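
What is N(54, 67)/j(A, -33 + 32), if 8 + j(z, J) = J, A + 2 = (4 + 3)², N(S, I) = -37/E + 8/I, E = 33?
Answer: 2215/19899 ≈ 0.11131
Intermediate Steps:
N(S, I) = -37/33 + 8/I
A = 47 (A = -2 + (4 + 3)² = -2 + 7² = -2 + 49 = 47)
j(z, J) = -8 + J
N(54, 67)/j(A, -33 + 32) = (-37/33 + 8/67)/(-8 + (-33 + 32)) = (-37/33 + 8*(1/67))/(-8 - 1) = (-37/33 + 8/67)/(-9) = -2215/2211*(-⅑) = 2215/19899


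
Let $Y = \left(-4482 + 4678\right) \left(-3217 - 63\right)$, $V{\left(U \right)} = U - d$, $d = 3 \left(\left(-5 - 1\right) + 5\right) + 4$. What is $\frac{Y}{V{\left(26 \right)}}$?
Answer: $- \frac{128576}{5} \approx -25715.0$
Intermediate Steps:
$d = 1$ ($d = 3 \left(-6 + 5\right) + 4 = 3 \left(-1\right) + 4 = -3 + 4 = 1$)
$V{\left(U \right)} = -1 + U$ ($V{\left(U \right)} = U - 1 = -1 + U$)
$Y = -642880$ ($Y = 196 \left(-3280\right) = -642880$)
$\frac{Y}{V{\left(26 \right)}} = - \frac{642880}{-1 + 26} = - \frac{642880}{25} = \left(-642880\right) \frac{1}{25} = - \frac{128576}{5}$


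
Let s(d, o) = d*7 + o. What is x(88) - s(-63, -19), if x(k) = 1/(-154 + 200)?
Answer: 21161/46 ≈ 460.02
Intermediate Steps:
s(d, o) = o + 7*d (s(d, o) = 7*d + o = o + 7*d)
x(k) = 1/46
x(88) - s(-63, -19) = 1/46 - (-19 + 7*(-63)) = 1/46 - (-19 - 441) = 1/46 - 1*(-460) = 1/46 + 460 = 21161/46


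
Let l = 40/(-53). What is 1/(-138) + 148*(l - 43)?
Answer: -47363309/7314 ≈ -6475.7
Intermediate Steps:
l = -40/53 (l = 40*(-1/53) = -40/53 ≈ -0.75472)
1/(-138) + 148*(l - 43) = 1/(-138) + 148*(-40/53 - 43) = -1/138 + 148*(-2319/53) = -1/138 - 343212/53 = -47363309/7314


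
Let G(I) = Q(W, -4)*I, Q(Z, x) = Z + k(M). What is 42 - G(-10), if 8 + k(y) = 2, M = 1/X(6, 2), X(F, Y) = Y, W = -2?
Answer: -38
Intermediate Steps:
M = 1/2 ≈ 0.50000
k(y) = -6 (k(y) = -8 + 2 = -6)
Q(Z, x) = -6 + Z (Q(Z, x) = Z - 6 = -6 + Z)
G(I) = -8*I (G(I) = (-6 - 2)*I = -8*I)
42 - G(-10) = 42 - (-8)*(-10) = 42 - 1*80 = 42 - 80 = -38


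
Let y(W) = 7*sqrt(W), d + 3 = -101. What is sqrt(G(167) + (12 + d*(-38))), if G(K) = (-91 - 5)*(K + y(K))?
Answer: 2*sqrt(-3017 - 168*sqrt(167)) ≈ 144.06*I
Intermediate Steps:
d = -104 (d = -3 - 101 = -104)
G(K) = -672*sqrt(K) - 96*K (G(K) = (-91 - 5)*(K + 7*sqrt(K)) = -96*(K + 7*sqrt(K)) = -672*sqrt(K) - 96*K)
sqrt(G(167) + (12 + d*(-38))) = sqrt((-672*sqrt(167) - 96*167) + (12 - 104*(-38))) = sqrt((-672*sqrt(167) - 16032) + (12 + 3952)) = sqrt((-16032 - 672*sqrt(167)) + 3964) = sqrt(-12068 - 672*sqrt(167))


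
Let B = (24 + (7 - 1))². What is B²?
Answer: 810000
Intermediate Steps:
B = 900 (B = (24 + 6)² = 30² = 900)
B² = 900² = 810000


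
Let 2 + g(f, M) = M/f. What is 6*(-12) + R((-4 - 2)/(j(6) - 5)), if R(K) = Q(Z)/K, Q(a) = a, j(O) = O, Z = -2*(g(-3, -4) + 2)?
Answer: -644/9 ≈ -71.556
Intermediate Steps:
g(f, M) = -2 + M/f
Z = -8/3 (Z = -2*((-2 - 4/(-3)) + 2) = -2*((-2 - 4*(-⅓)) + 2) = -2*((-2 + 4/3) + 2) = -2*(-⅔ + 2) = -2*4/3 = -8/3 ≈ -2.6667)
R(K) = -8/(3*K)
6*(-12) + R((-4 - 2)/(j(6) - 5)) = 6*(-12) - 8*(6 - 5)/(-4 - 2)/3 = -72 - 8/(3*((-6/1))) = -72 - 8/(3*((-6*1))) = -72 - 8/3/(-6) = -72 - 8/3*(-⅙) = -72 + 4/9 = -644/9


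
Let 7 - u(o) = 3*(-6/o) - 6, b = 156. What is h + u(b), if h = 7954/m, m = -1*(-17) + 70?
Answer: 236471/2262 ≈ 104.54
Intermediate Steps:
u(o) = 13 + 18/o (u(o) = 7 - (3*(-6/o) - 6) = 7 - (-18/o - 6) = 7 - (-6 - 18/o) = 7 + (6 + 18/o) = 13 + 18/o)
m = 87 (m = 17 + 70 = 87)
h = 7954/87 ≈ 91.425
h + u(b) = 7954/87 + (13 + 18/156) = 7954/87 + (13 + 18*(1/156)) = 7954/87 + (13 + 3/26) = 7954/87 + 341/26 = 236471/2262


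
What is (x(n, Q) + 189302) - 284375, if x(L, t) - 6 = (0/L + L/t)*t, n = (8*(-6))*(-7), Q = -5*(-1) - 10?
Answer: -94731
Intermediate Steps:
Q = -5 (Q = 5 - 10 = -5)
n = 336 (n = -48*(-7) = 336)
x(L, t) = 6 + L (x(L, t) = 6 + (0/L + L/t)*t = 6 + (0 + L/t)*t = 6 + (L/t)*t = 6 + L)
(x(n, Q) + 189302) - 284375 = ((6 + 336) + 189302) - 284375 = (342 + 189302) - 284375 = 189644 - 284375 = -94731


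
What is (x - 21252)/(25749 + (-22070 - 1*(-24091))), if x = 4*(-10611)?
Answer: -31848/13885 ≈ -2.2937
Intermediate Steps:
x = -42444
(x - 21252)/(25749 + (-22070 - 1*(-24091))) = (-42444 - 21252)/(25749 + (-22070 - 1*(-24091))) = -63696/(25749 + (-22070 + 24091)) = -63696/(25749 + 2021) = -63696/27770 = -63696*1/27770 = -31848/13885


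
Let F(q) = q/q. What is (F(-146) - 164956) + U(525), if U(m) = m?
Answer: -164430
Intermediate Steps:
F(q) = 1
(F(-146) - 164956) + U(525) = (1 - 164956) + 525 = -164955 + 525 = -164430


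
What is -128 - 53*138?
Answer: -7442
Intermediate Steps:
-128 - 53*138 = -128 - 7314 = -7442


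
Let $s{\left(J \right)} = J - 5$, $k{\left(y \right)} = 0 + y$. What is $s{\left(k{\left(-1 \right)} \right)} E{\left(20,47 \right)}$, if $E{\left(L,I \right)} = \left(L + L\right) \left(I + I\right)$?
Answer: $-22560$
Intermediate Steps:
$k{\left(y \right)} = y$
$s{\left(J \right)} = -5 + J$
$E{\left(L,I \right)} = 4 I L$ ($E{\left(L,I \right)} = 2 L 2 I = 4 I L$)
$s{\left(k{\left(-1 \right)} \right)} E{\left(20,47 \right)} = \left(-5 - 1\right) 4 \cdot 47 \cdot 20 = \left(-6\right) 3760 = -22560$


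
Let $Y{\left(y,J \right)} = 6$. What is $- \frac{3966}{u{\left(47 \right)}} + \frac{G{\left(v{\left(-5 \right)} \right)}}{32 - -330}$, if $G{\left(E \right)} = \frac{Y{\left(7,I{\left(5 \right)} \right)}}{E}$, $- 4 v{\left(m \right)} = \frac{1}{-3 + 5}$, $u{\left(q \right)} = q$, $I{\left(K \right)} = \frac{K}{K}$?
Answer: $- \frac{718974}{8507} \approx -84.516$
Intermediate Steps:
$I{\left(K \right)} = 1$
$v{\left(m \right)} = - \frac{1}{8}$ ($v{\left(m \right)} = - \frac{1}{4 \left(-3 + 5\right)} = - \frac{1}{4 \cdot 2} = \left(- \frac{1}{4}\right) \frac{1}{2} = - \frac{1}{8}$)
$G{\left(E \right)} = \frac{6}{E}$
$- \frac{3966}{u{\left(47 \right)}} + \frac{G{\left(v{\left(-5 \right)} \right)}}{32 - -330} = - \frac{3966}{47} + \frac{6 \frac{1}{- \frac{1}{8}}}{32 - -330} = \left(-3966\right) \frac{1}{47} + \frac{6 \left(-8\right)}{32 + 330} = - \frac{3966}{47} - \frac{48}{362} = - \frac{3966}{47} - \frac{24}{181} = - \frac{718974}{8507}$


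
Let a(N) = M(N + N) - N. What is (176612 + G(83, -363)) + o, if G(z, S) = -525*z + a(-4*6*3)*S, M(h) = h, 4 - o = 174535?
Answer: -15358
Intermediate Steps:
o = -174531 (o = 4 - 1*174535 = 4 - 174535 = -174531)
a(N) = N (a(N) = (N + N) - N = 2*N - N = N)
G(z, S) = -525*z - 72*S (G(z, S) = -525*z + (-4*6*3)*S = -525*z + (-24*3)*S = -525*z - 72*S)
(176612 + G(83, -363)) + o = (176612 + (-525*83 - 72*(-363))) - 174531 = (176612 + (-43575 + 26136)) - 174531 = (176612 - 17439) - 174531 = 159173 - 174531 = -15358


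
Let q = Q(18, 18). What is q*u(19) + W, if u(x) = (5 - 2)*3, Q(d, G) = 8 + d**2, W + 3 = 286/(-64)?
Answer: 95377/32 ≈ 2980.5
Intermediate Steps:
W = -239/32 (W = -3 + 286/(-64) = -3 + 286*(-1/64) = -3 - 143/32 = -239/32 ≈ -7.4688)
q = 332 (q = 8 + 18**2 = 8 + 324 = 332)
u(x) = 9 (u(x) = 3*3 = 9)
q*u(19) + W = 332*9 - 239/32 = 2988 - 239/32 = 95377/32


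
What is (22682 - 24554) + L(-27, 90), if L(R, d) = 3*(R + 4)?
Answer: -1941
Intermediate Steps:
L(R, d) = 12 + 3*R (L(R, d) = 3*(4 + R) = 12 + 3*R)
(22682 - 24554) + L(-27, 90) = (22682 - 24554) + (12 + 3*(-27)) = -1872 + (12 - 81) = -1872 - 69 = -1941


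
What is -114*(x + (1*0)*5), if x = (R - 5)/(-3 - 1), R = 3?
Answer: -57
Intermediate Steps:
x = ½ (x = (3 - 5)/(-3 - 1) = -2/(-4) = -2*(-¼) = ½ ≈ 0.50000)
-114*(x + (1*0)*5) = -114*(½ + (1*0)*5) = -114*(½ + 0*5) = -114*(½ + 0) = -114*½ = -57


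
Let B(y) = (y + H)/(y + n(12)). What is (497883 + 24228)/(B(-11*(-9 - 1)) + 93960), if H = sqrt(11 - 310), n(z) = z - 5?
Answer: 223851838498470/40285167721733 - 20362329*I*sqrt(299)/40285167721733 ≈ 5.5567 - 8.7401e-6*I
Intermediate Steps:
n(z) = -5 + z
H = I*sqrt(299) (H = sqrt(-299) = I*sqrt(299) ≈ 17.292*I)
B(y) = (y + I*sqrt(299))/(7 + y) (B(y) = (y + I*sqrt(299))/(y + (-5 + 12)) = (y + I*sqrt(299))/(y + 7) = (y + I*sqrt(299))/(7 + y))
(497883 + 24228)/(B(-11*(-9 - 1)) + 93960) = (497883 + 24228)/((-11*(-9 - 1) + I*sqrt(299))/(7 - 11*(-9 - 1)) + 93960) = 522111/((-11*(-10) + I*sqrt(299))/(7 - 11*(-10)) + 93960) = 522111/((110 + I*sqrt(299))/(7 + 110) + 93960) = 522111/((110 + I*sqrt(299))/117 + 93960) = 522111/((110/117 + I*sqrt(299)/117) + 93960) = 522111/(10993430/117 + I*sqrt(299)/117)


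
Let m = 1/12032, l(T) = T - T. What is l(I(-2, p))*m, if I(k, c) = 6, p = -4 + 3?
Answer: 0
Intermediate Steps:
p = -1
l(T) = 0
m = 1/12032 ≈ 8.3112e-5
l(I(-2, p))*m = 0*(1/12032) = 0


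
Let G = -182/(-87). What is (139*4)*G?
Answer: 101192/87 ≈ 1163.1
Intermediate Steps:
G = 182/87 (G = -182*(-1/87) = 182/87 ≈ 2.0920)
(139*4)*G = (139*4)*(182/87) = 556*(182/87) = 101192/87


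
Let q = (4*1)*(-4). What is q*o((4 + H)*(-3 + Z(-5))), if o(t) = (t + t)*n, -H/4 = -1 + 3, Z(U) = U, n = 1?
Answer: -1024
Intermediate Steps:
H = -8 (H = -4*(-1 + 3) = -4*2 = -8)
q = -16 (q = 4*(-4) = -16)
o(t) = 2*t (o(t) = (t + t)*1 = (2*t)*1 = 2*t)
q*o((4 + H)*(-3 + Z(-5))) = -32*(4 - 8)*(-3 - 5) = -32*(-4*(-8)) = -32*32 = -16*64 = -1024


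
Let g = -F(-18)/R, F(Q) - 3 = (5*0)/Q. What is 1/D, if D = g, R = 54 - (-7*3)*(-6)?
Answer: 24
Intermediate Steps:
F(Q) = 3 (F(Q) = 3 + (5*0)/Q = 3 + 0/Q = 3 + 0 = 3)
R = -72 (R = 54 - (-21)*(-6) = 54 - 1*126 = 54 - 126 = -72)
g = 1/24 (g = -3/(-72) = -3*(-1)/72 = -1*(-1/24) = 1/24 ≈ 0.041667)
D = 1/24 ≈ 0.041667
1/D = 1/(1/24) = 24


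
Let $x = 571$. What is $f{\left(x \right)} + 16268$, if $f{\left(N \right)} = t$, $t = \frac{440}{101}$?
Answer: $\frac{1643508}{101} \approx 16272.0$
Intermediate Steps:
$t = \frac{440}{101}$ ($t = 440 \cdot \frac{1}{101} = \frac{440}{101} \approx 4.3564$)
$f{\left(N \right)} = \frac{440}{101}$
$f{\left(x \right)} + 16268 = \frac{440}{101} + 16268 = \frac{1643508}{101}$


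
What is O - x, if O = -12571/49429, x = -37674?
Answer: 1862175575/49429 ≈ 37674.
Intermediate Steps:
O = -12571/49429 (O = -12571*1/49429 = -12571/49429 ≈ -0.25432)
O - x = -12571/49429 - 1*(-37674) = -12571/49429 + 37674 = 1862175575/49429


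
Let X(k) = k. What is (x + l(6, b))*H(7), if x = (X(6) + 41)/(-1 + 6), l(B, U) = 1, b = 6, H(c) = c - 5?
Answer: 104/5 ≈ 20.800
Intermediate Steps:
H(c) = -5 + c
x = 47/5 (x = (6 + 41)/(-1 + 6) = 47/5 ≈ 9.4000)
(x + l(6, b))*H(7) = (47/5 + 1)*(-5 + 7) = (52/5)*2 = 104/5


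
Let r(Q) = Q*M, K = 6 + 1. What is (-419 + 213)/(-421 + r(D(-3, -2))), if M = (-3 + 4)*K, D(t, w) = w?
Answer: 206/435 ≈ 0.47356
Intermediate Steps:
K = 7
M = 7 (M = (-3 + 4)*7 = 1*7 = 7)
r(Q) = 7*Q (r(Q) = Q*7 = 7*Q)
(-419 + 213)/(-421 + r(D(-3, -2))) = (-419 + 213)/(-421 + 7*(-2)) = -206/(-421 - 14) = -206/(-435) = -206*(-1/435) = 206/435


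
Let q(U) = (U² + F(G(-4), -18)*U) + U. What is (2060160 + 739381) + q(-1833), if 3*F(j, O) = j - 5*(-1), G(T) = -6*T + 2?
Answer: 6138656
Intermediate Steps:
G(T) = 2 - 6*T
F(j, O) = 5/3 + j/3 (F(j, O) = (j - 5*(-1))/3 = (j + 5)/3 = (5 + j)/3 = 5/3 + j/3)
q(U) = U² + 34*U/3 (q(U) = (U² + (5/3 + (2 - 6*(-4))/3)*U) + U = (U² + (5/3 + (2 + 24)/3)*U) + U = (U² + (5/3 + (⅓)*26)*U) + U = (U² + (5/3 + 26/3)*U) + U = (U² + 31*U/3) + U = U² + 34*U/3)
(2060160 + 739381) + q(-1833) = (2060160 + 739381) + (⅓)*(-1833)*(34 + 3*(-1833)) = 2799541 + (⅓)*(-1833)*(34 - 5499) = 2799541 + (⅓)*(-1833)*(-5465) = 2799541 + 3339115 = 6138656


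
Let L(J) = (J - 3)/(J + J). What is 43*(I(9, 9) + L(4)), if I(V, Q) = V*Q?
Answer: 27907/8 ≈ 3488.4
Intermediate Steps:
I(V, Q) = Q*V
L(J) = (-3 + J)/(2*J) (L(J) = (-3 + J)/((2*J)) = (-3 + J)*(1/(2*J)) = (-3 + J)/(2*J))
43*(I(9, 9) + L(4)) = 43*(9*9 + (½)*(-3 + 4)/4) = 43*(81 + (½)*(¼)*1) = 43*(81 + ⅛) = 43*(649/8) = 27907/8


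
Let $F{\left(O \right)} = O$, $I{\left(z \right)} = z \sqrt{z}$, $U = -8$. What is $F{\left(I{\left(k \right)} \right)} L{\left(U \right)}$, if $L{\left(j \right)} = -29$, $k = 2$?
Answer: $- 58 \sqrt{2} \approx -82.024$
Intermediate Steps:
$I{\left(z \right)} = z^{\frac{3}{2}}$
$F{\left(I{\left(k \right)} \right)} L{\left(U \right)} = 2^{\frac{3}{2}} \left(-29\right) = 2 \sqrt{2} \left(-29\right) = - 58 \sqrt{2}$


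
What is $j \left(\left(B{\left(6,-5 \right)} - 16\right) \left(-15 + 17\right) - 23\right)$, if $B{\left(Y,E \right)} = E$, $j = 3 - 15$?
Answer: $780$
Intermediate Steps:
$j = -12$ ($j = 3 - 15 = -12$)
$j \left(\left(B{\left(6,-5 \right)} - 16\right) \left(-15 + 17\right) - 23\right) = - 12 \left(\left(-5 - 16\right) \left(-15 + 17\right) - 23\right) = - 12 \left(\left(-21\right) 2 - 23\right) = - 12 \left(-42 - 23\right) = \left(-12\right) \left(-65\right) = 780$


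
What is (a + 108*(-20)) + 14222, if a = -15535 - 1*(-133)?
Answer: -3340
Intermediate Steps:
a = -15402 (a = -15535 + 133 = -15402)
(a + 108*(-20)) + 14222 = (-15402 + 108*(-20)) + 14222 = (-15402 - 2160) + 14222 = -17562 + 14222 = -3340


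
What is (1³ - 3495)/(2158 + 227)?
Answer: -3494/2385 ≈ -1.4650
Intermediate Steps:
(1³ - 3495)/(2158 + 227) = (1 - 3495)/2385 = -3494*1/2385 = -3494/2385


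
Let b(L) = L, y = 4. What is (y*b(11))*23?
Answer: 1012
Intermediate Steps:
(y*b(11))*23 = (4*11)*23 = 44*23 = 1012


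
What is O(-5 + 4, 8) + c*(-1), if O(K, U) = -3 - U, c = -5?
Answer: -6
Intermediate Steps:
O(-5 + 4, 8) + c*(-1) = (-3 - 1*8) - 5*(-1) = (-3 - 8) + 5 = -11 + 5 = -6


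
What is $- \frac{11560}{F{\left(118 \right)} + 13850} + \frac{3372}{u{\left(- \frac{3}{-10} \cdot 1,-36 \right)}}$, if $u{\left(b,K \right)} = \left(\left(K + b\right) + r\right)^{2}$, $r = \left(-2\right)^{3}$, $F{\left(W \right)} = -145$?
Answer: $\frac{482744872}{523446029} \approx 0.92224$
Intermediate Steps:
$r = -8$
$u{\left(b,K \right)} = \left(-8 + K + b\right)^{2}$ ($u{\left(b,K \right)} = \left(\left(K + b\right) - 8\right)^{2} = \left(-8 + K + b\right)^{2}$)
$- \frac{11560}{F{\left(118 \right)} + 13850} + \frac{3372}{u{\left(- \frac{3}{-10} \cdot 1,-36 \right)}} = - \frac{11560}{-145 + 13850} + \frac{3372}{\left(-8 - 36 + - \frac{3}{-10} \cdot 1\right)^{2}} = - \frac{11560}{13705} + \frac{3372}{\left(-8 - 36 + \left(-3\right) \left(- \frac{1}{10}\right) 1\right)^{2}} = \left(-11560\right) \frac{1}{13705} + \frac{3372}{\left(-8 - 36 + \frac{3}{10} \cdot 1\right)^{2}} = - \frac{2312}{2741} + \frac{3372}{\left(-8 - 36 + \frac{3}{10}\right)^{2}} = - \frac{2312}{2741} + \frac{3372}{\left(- \frac{437}{10}\right)^{2}} = - \frac{2312}{2741} + \frac{3372}{\frac{190969}{100}} = - \frac{2312}{2741} + 3372 \cdot \frac{100}{190969} = - \frac{2312}{2741} + \frac{337200}{190969} = \frac{482744872}{523446029}$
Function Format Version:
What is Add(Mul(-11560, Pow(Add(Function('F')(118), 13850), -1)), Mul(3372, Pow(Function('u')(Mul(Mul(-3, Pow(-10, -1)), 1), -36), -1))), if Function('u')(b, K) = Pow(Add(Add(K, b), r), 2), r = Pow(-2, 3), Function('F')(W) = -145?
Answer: Rational(482744872, 523446029) ≈ 0.92224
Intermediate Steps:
r = -8
Function('u')(b, K) = Pow(Add(-8, K, b), 2) (Function('u')(b, K) = Pow(Add(Add(K, b), -8), 2) = Pow(Add(-8, K, b), 2))
Add(Mul(-11560, Pow(Add(Function('F')(118), 13850), -1)), Mul(3372, Pow(Function('u')(Mul(Mul(-3, Pow(-10, -1)), 1), -36), -1))) = Add(Mul(-11560, Pow(Add(-145, 13850), -1)), Mul(3372, Pow(Pow(Add(-8, -36, Mul(Mul(-3, Pow(-10, -1)), 1)), 2), -1))) = Add(Mul(-11560, Pow(13705, -1)), Mul(3372, Pow(Pow(Add(-8, -36, Mul(Mul(-3, Rational(-1, 10)), 1)), 2), -1))) = Add(Mul(-11560, Rational(1, 13705)), Mul(3372, Pow(Pow(Add(-8, -36, Mul(Rational(3, 10), 1)), 2), -1))) = Add(Rational(-2312, 2741), Mul(3372, Pow(Pow(Add(-8, -36, Rational(3, 10)), 2), -1))) = Add(Rational(-2312, 2741), Mul(3372, Pow(Pow(Rational(-437, 10), 2), -1))) = Add(Rational(-2312, 2741), Mul(3372, Pow(Rational(190969, 100), -1))) = Add(Rational(-2312, 2741), Mul(3372, Rational(100, 190969))) = Add(Rational(-2312, 2741), Rational(337200, 190969)) = Rational(482744872, 523446029)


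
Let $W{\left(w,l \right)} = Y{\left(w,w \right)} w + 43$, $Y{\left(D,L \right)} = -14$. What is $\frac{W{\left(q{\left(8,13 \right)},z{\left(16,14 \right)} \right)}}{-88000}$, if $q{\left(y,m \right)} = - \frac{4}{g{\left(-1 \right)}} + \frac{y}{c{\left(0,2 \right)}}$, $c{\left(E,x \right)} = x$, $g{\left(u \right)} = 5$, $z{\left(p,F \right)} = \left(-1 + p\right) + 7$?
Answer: $\frac{9}{440000} \approx 2.0455 \cdot 10^{-5}$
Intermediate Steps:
$z{\left(p,F \right)} = 6 + p$
$q{\left(y,m \right)} = - \frac{4}{5} + \frac{y}{2}$
$W{\left(w,l \right)} = 43 - 14 w$ ($W{\left(w,l \right)} = - 14 w + 43 = 43 - 14 w$)
$\frac{W{\left(q{\left(8,13 \right)},z{\left(16,14 \right)} \right)}}{-88000} = \frac{43 - 14 \left(- \frac{4}{5} + \frac{1}{2} \cdot 8\right)}{-88000} = \left(43 - 14 \left(- \frac{4}{5} + 4\right)\right) \left(- \frac{1}{88000}\right) = \left(43 - \frac{224}{5}\right) \left(- \frac{1}{88000}\right) = \left(- \frac{9}{5}\right) \left(- \frac{1}{88000}\right) = \frac{9}{440000}$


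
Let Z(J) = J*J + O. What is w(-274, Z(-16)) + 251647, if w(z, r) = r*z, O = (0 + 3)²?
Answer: 179037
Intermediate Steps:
O = 9 (O = 3² = 9)
Z(J) = 9 + J² (Z(J) = J*J + 9 = J² + 9 = 9 + J²)
w(-274, Z(-16)) + 251647 = (9 + (-16)²)*(-274) + 251647 = (9 + 256)*(-274) + 251647 = 265*(-274) + 251647 = -72610 + 251647 = 179037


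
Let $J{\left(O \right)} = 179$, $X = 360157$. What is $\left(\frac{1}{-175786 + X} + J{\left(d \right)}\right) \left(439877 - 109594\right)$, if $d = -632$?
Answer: $\frac{10900134982030}{184371} \approx 5.9121 \cdot 10^{7}$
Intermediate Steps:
$\left(\frac{1}{-175786 + X} + J{\left(d \right)}\right) \left(439877 - 109594\right) = \left(\frac{1}{-175786 + 360157} + 179\right) \left(439877 - 109594\right) = \left(\frac{1}{184371} + 179\right) 330283 = \frac{33002410}{184371} \cdot 330283 = \frac{10900134982030}{184371}$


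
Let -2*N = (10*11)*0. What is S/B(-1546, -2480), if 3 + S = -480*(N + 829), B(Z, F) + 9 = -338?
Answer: 397923/347 ≈ 1146.8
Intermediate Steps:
B(Z, F) = -347 (B(Z, F) = -9 - 338 = -347)
N = 0 (N = -10*11*0/2 = -55*0 = -1/2*0 = 0)
S = -397923 (S = -3 - 480*(0 + 829) = -3 - 480*829 = -3 - 397920 = -397923)
S/B(-1546, -2480) = -397923/(-347) = -397923*(-1/347) = 397923/347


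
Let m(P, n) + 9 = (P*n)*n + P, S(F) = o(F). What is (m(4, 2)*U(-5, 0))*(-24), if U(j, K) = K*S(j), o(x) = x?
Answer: 0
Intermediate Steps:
S(F) = F
U(j, K) = K*j
m(P, n) = -9 + P + P*n**2 (m(P, n) = -9 + ((P*n)*n + P) = -9 + (P*n**2 + P) = -9 + (P + P*n**2) = -9 + P + P*n**2)
(m(4, 2)*U(-5, 0))*(-24) = ((-9 + 4 + 4*2**2)*(0*(-5)))*(-24) = ((-9 + 4 + 4*4)*0)*(-24) = ((-9 + 4 + 16)*0)*(-24) = (11*0)*(-24) = 0*(-24) = 0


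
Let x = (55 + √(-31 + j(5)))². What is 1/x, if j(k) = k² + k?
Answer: (55 + I)⁻² ≈ 0.00033025 - 1.2013e-5*I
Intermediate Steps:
j(k) = k + k²
x = (55 + I)² (x = (55 + √(-31 + 5*(1 + 5)))² = (55 + √(-31 + 5*6))² = (55 + √(-31 + 30))² = (55 + √(-1))² = (55 + I)² ≈ 3024.0 + 110.0*I)
1/x = 1/((55 + I)²) = (55 + I)⁻²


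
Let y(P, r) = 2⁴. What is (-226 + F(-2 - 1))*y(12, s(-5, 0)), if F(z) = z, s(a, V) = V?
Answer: -3664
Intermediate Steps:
y(P, r) = 16
(-226 + F(-2 - 1))*y(12, s(-5, 0)) = (-226 + (-2 - 1))*16 = (-226 - 3)*16 = -229*16 = -3664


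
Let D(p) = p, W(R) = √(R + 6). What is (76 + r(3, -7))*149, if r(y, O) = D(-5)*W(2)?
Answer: 11324 - 1490*√2 ≈ 9216.8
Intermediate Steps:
W(R) = √(6 + R)
r(y, O) = -10*√2 (r(y, O) = -5*√(6 + 2) = -10*√2)
(76 + r(3, -7))*149 = (76 - 10*√2)*149 = 11324 - 1490*√2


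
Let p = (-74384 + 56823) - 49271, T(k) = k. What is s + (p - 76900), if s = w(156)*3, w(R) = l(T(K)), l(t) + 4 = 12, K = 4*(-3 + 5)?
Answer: -143708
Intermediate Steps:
K = 8 (K = 4*2 = 8)
l(t) = 8 (l(t) = -4 + 12 = 8)
p = -66832 (p = -17561 - 49271 = -66832)
w(R) = 8
s = 24 (s = 8*3 = 24)
s + (p - 76900) = 24 + (-66832 - 76900) = 24 - 143732 = -143708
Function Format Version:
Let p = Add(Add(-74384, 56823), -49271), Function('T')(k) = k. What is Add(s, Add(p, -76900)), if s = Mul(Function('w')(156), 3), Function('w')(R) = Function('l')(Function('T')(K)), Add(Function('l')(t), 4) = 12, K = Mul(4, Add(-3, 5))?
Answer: -143708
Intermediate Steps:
K = 8 (K = Mul(4, 2) = 8)
Function('l')(t) = 8 (Function('l')(t) = Add(-4, 12) = 8)
p = -66832 (p = Add(-17561, -49271) = -66832)
Function('w')(R) = 8
s = 24 (s = Mul(8, 3) = 24)
Add(s, Add(p, -76900)) = Add(24, Add(-66832, -76900)) = Add(24, -143732) = -143708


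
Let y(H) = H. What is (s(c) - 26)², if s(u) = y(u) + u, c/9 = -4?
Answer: 9604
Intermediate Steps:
c = -36 (c = 9*(-4) = -36)
s(u) = 2*u (s(u) = u + u = 2*u)
(s(c) - 26)² = (2*(-36) - 26)² = (-72 - 26)² = (-98)² = 9604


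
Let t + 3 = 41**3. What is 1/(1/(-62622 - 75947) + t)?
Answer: 138569/9549898341 ≈ 1.4510e-5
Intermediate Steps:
t = 68918 (t = -3 + 41**3 = -3 + 68921 = 68918)
1/(1/(-62622 - 75947) + t) = 1/(1/(-62622 - 75947) + 68918) = 1/(1/(-138569) + 68918) = 1/(-1/138569 + 68918) = 1/(9549898341/138569) = 138569/9549898341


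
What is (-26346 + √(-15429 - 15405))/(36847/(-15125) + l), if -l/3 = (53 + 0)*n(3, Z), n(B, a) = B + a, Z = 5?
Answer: 398483250/19275847 - 45375*I*√3426/19275847 ≈ 20.673 - 0.13778*I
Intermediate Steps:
l = -1272 (l = -3*(53 + 0)*(3 + 5) = -159*8 = -3*424 = -1272)
(-26346 + √(-15429 - 15405))/(36847/(-15125) + l) = (-26346 + √(-15429 - 15405))/(36847/(-15125) - 1272) = (-26346 + √(-30834))/(36847*(-1/15125) - 1272) = (-26346 + 3*I*√3426)/(-36847/15125 - 1272) = (-26346 + 3*I*√3426)/(-19275847/15125) = (-26346 + 3*I*√3426)*(-15125/19275847) = 398483250/19275847 - 45375*I*√3426/19275847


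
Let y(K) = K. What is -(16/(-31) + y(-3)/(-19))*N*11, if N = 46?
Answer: 106766/589 ≈ 181.27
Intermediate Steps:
-(16/(-31) + y(-3)/(-19))*N*11 = -(16/(-31) - 3/(-19))*46*11 = -(16*(-1/31) - 3*(-1/19))*46*11 = -(-16/31 + 3/19)*46*11 = -(-211/589*46)*11 = -(-9706)*11/589 = -1*(-106766/589) = 106766/589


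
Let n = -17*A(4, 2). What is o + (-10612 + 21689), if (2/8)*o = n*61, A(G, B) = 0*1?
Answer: 11077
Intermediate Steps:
A(G, B) = 0
n = 0 (n = -17*0 = 0)
o = 0 (o = 4*(0*61) = 4*0 = 0)
o + (-10612 + 21689) = 0 + (-10612 + 21689) = 0 + 11077 = 11077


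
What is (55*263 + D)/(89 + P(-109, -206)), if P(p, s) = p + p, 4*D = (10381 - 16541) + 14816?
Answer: -5543/43 ≈ -128.91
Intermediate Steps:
D = 2164 (D = ((10381 - 16541) + 14816)/4 = (-6160 + 14816)/4 = (¼)*8656 = 2164)
P(p, s) = 2*p
(55*263 + D)/(89 + P(-109, -206)) = (55*263 + 2164)/(89 + 2*(-109)) = (14465 + 2164)/(89 - 218) = 16629/(-129) = 16629*(-1/129) = -5543/43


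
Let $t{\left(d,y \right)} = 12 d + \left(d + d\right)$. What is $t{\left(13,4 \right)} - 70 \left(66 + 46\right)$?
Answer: $-7658$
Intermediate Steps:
$t{\left(d,y \right)} = 14 d$ ($t{\left(d,y \right)} = 12 d + 2 d = 14 d$)
$t{\left(13,4 \right)} - 70 \left(66 + 46\right) = 14 \cdot 13 - 70 \left(66 + 46\right) = 182 - 7840 = -7658$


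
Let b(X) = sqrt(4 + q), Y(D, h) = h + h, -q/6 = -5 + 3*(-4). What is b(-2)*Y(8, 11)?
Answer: 22*sqrt(106) ≈ 226.50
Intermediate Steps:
q = 102 (q = -6*(-5 + 3*(-4)) = -6*(-5 - 12) = -6*(-17) = 102)
Y(D, h) = 2*h
b(X) = sqrt(106) (b(X) = sqrt(4 + 102) = sqrt(106))
b(-2)*Y(8, 11) = sqrt(106)*(2*11) = sqrt(106)*22 = 22*sqrt(106)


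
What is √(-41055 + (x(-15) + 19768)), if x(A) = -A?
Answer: 2*I*√5318 ≈ 145.85*I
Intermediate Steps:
√(-41055 + (x(-15) + 19768)) = √(-41055 + (-1*(-15) + 19768)) = √(-41055 + (15 + 19768)) = √(-41055 + 19783) = √(-21272) = 2*I*√5318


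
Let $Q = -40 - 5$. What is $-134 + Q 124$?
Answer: $-5714$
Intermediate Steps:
$Q = -45$
$-134 + Q 124 = -134 - 5580 = -5714$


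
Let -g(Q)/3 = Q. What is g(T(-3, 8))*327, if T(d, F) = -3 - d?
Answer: 0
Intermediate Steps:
g(Q) = -3*Q
g(T(-3, 8))*327 = -3*(-3 - 1*(-3))*327 = -3*(-3 + 3)*327 = -3*0*327 = 0*327 = 0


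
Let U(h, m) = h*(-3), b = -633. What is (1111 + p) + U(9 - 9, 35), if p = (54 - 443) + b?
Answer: 89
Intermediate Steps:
U(h, m) = -3*h
p = -1022 (p = (54 - 443) - 633 = -389 - 633 = -1022)
(1111 + p) + U(9 - 9, 35) = (1111 - 1022) - 3*(9 - 9) = 89 - 3*0 = 89 + 0 = 89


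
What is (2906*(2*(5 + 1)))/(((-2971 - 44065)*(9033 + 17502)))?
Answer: -2906/104008355 ≈ -2.7940e-5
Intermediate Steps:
(2906*(2*(5 + 1)))/(((-2971 - 44065)*(9033 + 17502))) = (2906*(2*6))/((-47036*26535)) = (2906*12)/(-1248100260) = 34872*(-1/1248100260) = -2906/104008355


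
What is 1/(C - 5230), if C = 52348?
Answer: 1/47118 ≈ 2.1223e-5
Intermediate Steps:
1/(C - 5230) = 1/(52348 - 5230) = 1/47118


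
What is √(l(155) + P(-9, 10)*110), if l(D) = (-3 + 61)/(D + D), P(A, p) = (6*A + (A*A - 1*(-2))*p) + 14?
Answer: √2087776995/155 ≈ 294.79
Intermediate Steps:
P(A, p) = 14 + 6*A + p*(2 + A²) (P(A, p) = (6*A + (A² + 2)*p) + 14 = (6*A + (2 + A²)*p) + 14 = (6*A + p*(2 + A²)) + 14 = 14 + 6*A + p*(2 + A²))
l(D) = 29/D (l(D) = 58/((2*D)) = 58*(1/(2*D)) = 29/D)
√(l(155) + P(-9, 10)*110) = √(29/155 + (14 + 2*10 + 6*(-9) + 10*(-9)²)*110) = √(29*(1/155) + (14 + 20 - 54 + 10*81)*110) = √(29/155 + (14 + 20 - 54 + 810)*110) = √(29/155 + 790*110) = √(29/155 + 86900) = √(13469529/155) = √2087776995/155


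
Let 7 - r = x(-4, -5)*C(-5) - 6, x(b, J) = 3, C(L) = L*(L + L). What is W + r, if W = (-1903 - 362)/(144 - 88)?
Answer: -9937/56 ≈ -177.45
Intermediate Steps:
C(L) = 2*L² (C(L) = L*(2*L) = 2*L²)
W = -2265/56 ≈ -40.446
r = -137 (r = 7 - (3*(2*(-5)²) - 6) = 7 - (3*(2*25) - 6) = 7 - (3*50 - 6) = 7 - (150 - 6) = 7 - 1*144 = 7 - 144 = -137)
W + r = -2265/56 - 137 = -9937/56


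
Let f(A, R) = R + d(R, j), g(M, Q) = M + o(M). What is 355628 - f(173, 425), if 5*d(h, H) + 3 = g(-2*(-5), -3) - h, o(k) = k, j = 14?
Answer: 1776423/5 ≈ 3.5528e+5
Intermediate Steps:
g(M, Q) = 2*M (g(M, Q) = M + M = 2*M)
d(h, H) = 17/5 - h/5 (d(h, H) = -⅗ + (2*(-2*(-5)) - h)/5 = -⅗ + (2*10 - h)/5 = -⅗ + (20 - h)/5 = -⅗ + (4 - h/5) = 17/5 - h/5)
f(A, R) = 17/5 + 4*R/5 (f(A, R) = R + (17/5 - R/5) = 17/5 + 4*R/5)
355628 - f(173, 425) = 355628 - (17/5 + (⅘)*425) = 355628 - (17/5 + 340) = 355628 - 1*1717/5 = 355628 - 1717/5 = 1776423/5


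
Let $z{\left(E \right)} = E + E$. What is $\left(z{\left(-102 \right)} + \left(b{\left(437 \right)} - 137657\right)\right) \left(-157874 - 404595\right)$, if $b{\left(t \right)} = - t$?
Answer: $77788337762$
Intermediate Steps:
$z{\left(E \right)} = 2 E$
$\left(z{\left(-102 \right)} + \left(b{\left(437 \right)} - 137657\right)\right) \left(-157874 - 404595\right) = \left(2 \left(-102\right) - 138094\right) \left(-157874 - 404595\right) = \left(-204 - 138094\right) \left(-562469\right) = \left(-138298\right) \left(-562469\right) = 77788337762$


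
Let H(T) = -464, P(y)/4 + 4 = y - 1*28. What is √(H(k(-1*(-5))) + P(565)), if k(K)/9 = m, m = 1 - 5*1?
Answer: 2*√417 ≈ 40.841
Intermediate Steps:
P(y) = -128 + 4*y (P(y) = -16 + 4*(y - 1*28) = -16 + 4*(y - 28) = -16 + 4*(-28 + y) = -16 + (-112 + 4*y) = -128 + 4*y)
m = -4 (m = 1 - 5 = -4)
k(K) = -36 (k(K) = 9*(-4) = -36)
√(H(k(-1*(-5))) + P(565)) = √(-464 + (-128 + 4*565)) = √(-464 + (-128 + 2260)) = √(-464 + 2132) = √1668 = 2*√417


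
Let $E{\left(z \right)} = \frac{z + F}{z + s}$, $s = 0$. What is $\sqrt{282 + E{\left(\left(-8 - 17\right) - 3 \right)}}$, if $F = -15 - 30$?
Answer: $\frac{\sqrt{55783}}{14} \approx 16.87$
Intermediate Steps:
$F = -45$ ($F = -15 - 30 = -45$)
$E{\left(z \right)} = \frac{-45 + z}{z}$ ($E{\left(z \right)} = \frac{z - 45}{z + 0} = \frac{-45 + z}{z}$)
$\sqrt{282 + E{\left(\left(-8 - 17\right) - 3 \right)}} = \sqrt{282 + \frac{-45 - 28}{\left(-8 - 17\right) - 3}} = \sqrt{282 + \frac{-45 - 28}{-25 - 3}} = \sqrt{282 + \frac{-45 - 28}{-28}} = \sqrt{282 - - \frac{73}{28}} = \sqrt{282 + \frac{73}{28}} = \sqrt{\frac{7969}{28}} = \frac{\sqrt{55783}}{14}$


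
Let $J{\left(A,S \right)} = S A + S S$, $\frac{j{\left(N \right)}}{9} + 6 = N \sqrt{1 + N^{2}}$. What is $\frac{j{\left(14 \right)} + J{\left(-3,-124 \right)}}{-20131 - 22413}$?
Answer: $- \frac{7847}{21272} - \frac{63 \sqrt{197}}{21272} \approx -0.41046$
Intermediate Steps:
$j{\left(N \right)} = -54 + 9 N \sqrt{1 + N^{2}}$
$J{\left(A,S \right)} = S^{2} + A S$ ($J{\left(A,S \right)} = A S + S^{2} = S^{2} + A S$)
$\frac{j{\left(14 \right)} + J{\left(-3,-124 \right)}}{-20131 - 22413} = \frac{\left(-54 + 9 \cdot 14 \sqrt{1 + 14^{2}}\right) - 124 \left(-3 - 124\right)}{-20131 - 22413} = \frac{\left(-54 + 9 \cdot 14 \sqrt{1 + 196}\right) - -15748}{-42544} = \left(\left(-54 + 9 \cdot 14 \sqrt{197}\right) + 15748\right) \left(- \frac{1}{42544}\right) = \left(\left(-54 + 126 \sqrt{197}\right) + 15748\right) \left(- \frac{1}{42544}\right) = \left(15694 + 126 \sqrt{197}\right) \left(- \frac{1}{42544}\right) = - \frac{7847}{21272} - \frac{63 \sqrt{197}}{21272}$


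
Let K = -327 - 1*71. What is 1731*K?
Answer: -688938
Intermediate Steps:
K = -398 (K = -327 - 71 = -398)
1731*K = 1731*(-398) = -688938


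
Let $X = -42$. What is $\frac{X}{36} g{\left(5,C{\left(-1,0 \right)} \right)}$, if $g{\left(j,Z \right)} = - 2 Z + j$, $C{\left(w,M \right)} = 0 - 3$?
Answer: $- \frac{77}{6} \approx -12.833$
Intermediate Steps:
$C{\left(w,M \right)} = -3$
$g{\left(j,Z \right)} = j - 2 Z$
$\frac{X}{36} g{\left(5,C{\left(-1,0 \right)} \right)} = \frac{1}{36} \left(-42\right) \left(5 - -6\right) = \frac{1}{36} \left(-42\right) \left(5 + 6\right) = \left(- \frac{7}{6}\right) 11 = - \frac{77}{6}$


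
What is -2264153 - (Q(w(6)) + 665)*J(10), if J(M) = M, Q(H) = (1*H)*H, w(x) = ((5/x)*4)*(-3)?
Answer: -2271803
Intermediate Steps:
w(x) = -60/x (w(x) = (20/x)*(-3) = -60/x)
Q(H) = H² (Q(H) = H*H = H²)
-2264153 - (Q(w(6)) + 665)*J(10) = -2264153 - ((-60/6)² + 665)*10 = -2264153 - ((-60*⅙)² + 665)*10 = -2264153 - ((-10)² + 665)*10 = -2264153 - (100 + 665)*10 = -2264153 - 765*10 = -2264153 - 1*7650 = -2264153 - 7650 = -2271803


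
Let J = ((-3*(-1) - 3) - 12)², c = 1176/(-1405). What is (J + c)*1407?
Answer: 283009608/1405 ≈ 2.0143e+5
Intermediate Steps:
c = -1176/1405 (c = 1176*(-1/1405) = -1176/1405 ≈ -0.83701)
J = 144 (J = ((3 - 3) - 12)² = (0 - 12)² = (-12)² = 144)
(J + c)*1407 = (144 - 1176/1405)*1407 = (201144/1405)*1407 = 283009608/1405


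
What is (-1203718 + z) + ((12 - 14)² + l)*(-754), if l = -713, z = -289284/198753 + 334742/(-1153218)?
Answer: -25561526604237161/38200922859 ≈ -6.6913e+5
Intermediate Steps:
z = -66689748773/38200922859 (z = -289284*1/198753 + 334742*(-1/1153218) = -96428/66251 - 167371/576609 = -66689748773/38200922859 ≈ -1.7458)
(-1203718 + z) + ((12 - 14)² + l)*(-754) = (-1203718 - 66689748773/38200922859) + ((12 - 14)² - 713)*(-754) = -45983205151738535/38200922859 + ((-2)² - 713)*(-754) = -45983205151738535/38200922859 + (4 - 713)*(-754) = -45983205151738535/38200922859 - 709*(-754) = -45983205151738535/38200922859 + 534586 = -25561526604237161/38200922859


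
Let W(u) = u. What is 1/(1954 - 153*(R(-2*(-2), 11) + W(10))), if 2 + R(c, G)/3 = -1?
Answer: 1/1801 ≈ 0.00055525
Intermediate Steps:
R(c, G) = -9 (R(c, G) = -6 + 3*(-1) = -6 - 3 = -9)
1/(1954 - 153*(R(-2*(-2), 11) + W(10))) = 1/(1954 - 153*(-9 + 10)) = 1/(1954 - 153*1) = 1/(1954 - 153) = 1/1801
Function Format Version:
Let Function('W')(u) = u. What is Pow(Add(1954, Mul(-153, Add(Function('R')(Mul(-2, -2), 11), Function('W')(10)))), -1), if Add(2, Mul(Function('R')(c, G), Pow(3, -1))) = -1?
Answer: Rational(1, 1801) ≈ 0.00055525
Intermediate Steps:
Function('R')(c, G) = -9 (Function('R')(c, G) = Add(-6, Mul(3, -1)) = Add(-6, -3) = -9)
Pow(Add(1954, Mul(-153, Add(Function('R')(Mul(-2, -2), 11), Function('W')(10)))), -1) = Pow(Add(1954, Mul(-153, Add(-9, 10))), -1) = Pow(Add(1954, Mul(-153, 1)), -1) = Pow(Add(1954, -153), -1) = Pow(1801, -1) = Rational(1, 1801)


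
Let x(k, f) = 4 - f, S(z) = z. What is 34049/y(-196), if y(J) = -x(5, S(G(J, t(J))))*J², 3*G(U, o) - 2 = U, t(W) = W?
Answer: -102147/7913696 ≈ -0.012908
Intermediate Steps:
G(U, o) = ⅔ + U/3
y(J) = -J²*(10/3 - J/3) (y(J) = -(4 - (⅔ + J/3))*J² = -(4 + (-⅔ - J/3))*J² = -(10/3 - J/3)*J² = -J²*(10/3 - J/3))
34049/y(-196) = 34049/(((⅓)*(-196)²*(-10 - 196))) = 34049/(((⅓)*38416*(-206))) = 34049/(-7913696/3) = 34049*(-3/7913696) = -102147/7913696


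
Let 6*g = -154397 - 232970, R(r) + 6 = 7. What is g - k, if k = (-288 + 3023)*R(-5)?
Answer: -403777/6 ≈ -67296.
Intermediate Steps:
R(r) = 1 (R(r) = -6 + 7 = 1)
k = 2735 (k = (-288 + 3023)*1 = 2735*1 = 2735)
g = -387367/6 (g = (-154397 - 232970)/6 = (⅙)*(-387367) = -387367/6 ≈ -64561.)
g - k = -387367/6 - 1*2735 = -387367/6 - 2735 = -403777/6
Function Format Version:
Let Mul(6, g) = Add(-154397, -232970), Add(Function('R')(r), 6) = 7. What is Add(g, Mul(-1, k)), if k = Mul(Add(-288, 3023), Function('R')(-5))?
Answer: Rational(-403777, 6) ≈ -67296.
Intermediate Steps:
Function('R')(r) = 1 (Function('R')(r) = Add(-6, 7) = 1)
k = 2735 (k = Mul(Add(-288, 3023), 1) = Mul(2735, 1) = 2735)
g = Rational(-387367, 6) (g = Mul(Rational(1, 6), Add(-154397, -232970)) = Mul(Rational(1, 6), -387367) = Rational(-387367, 6) ≈ -64561.)
Add(g, Mul(-1, k)) = Add(Rational(-387367, 6), Mul(-1, 2735)) = Add(Rational(-387367, 6), -2735) = Rational(-403777, 6)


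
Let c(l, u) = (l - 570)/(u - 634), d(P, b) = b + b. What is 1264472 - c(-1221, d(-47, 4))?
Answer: 791557681/626 ≈ 1.2645e+6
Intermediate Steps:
d(P, b) = 2*b
c(l, u) = (-570 + l)/(-634 + u)
1264472 - c(-1221, d(-47, 4)) = 1264472 - (-570 - 1221)/(-634 + 2*4) = 1264472 - (-1791)/(-634 + 8) = 1264472 - (-1791)/(-626) = 1264472 - (-1)*(-1791)/626 = 1264472 - 1*1791/626 = 1264472 - 1791/626 = 791557681/626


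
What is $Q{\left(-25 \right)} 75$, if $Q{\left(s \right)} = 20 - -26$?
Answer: $3450$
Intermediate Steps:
$Q{\left(s \right)} = 46$ ($Q{\left(s \right)} = 20 + 26 = 46$)
$Q{\left(-25 \right)} 75 = 46 \cdot 75 = 3450$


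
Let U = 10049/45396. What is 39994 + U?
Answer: 139659821/3492 ≈ 39994.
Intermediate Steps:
U = 773/3492 (U = 10049*(1/45396) = 773/3492 ≈ 0.22136)
39994 + U = 39994 + 773/3492 = 139659821/3492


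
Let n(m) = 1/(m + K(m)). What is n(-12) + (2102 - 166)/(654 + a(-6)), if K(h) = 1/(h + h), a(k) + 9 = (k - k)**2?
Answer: 544024/186405 ≈ 2.9185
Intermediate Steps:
a(k) = -9 (a(k) = -9 + (k - k)**2 = -9 + 0**2 = -9 + 0 = -9)
K(h) = 1/(2*h)
n(m) = 1/(m + 1/(2*m))
n(-12) + (2102 - 166)/(654 + a(-6)) = 2*(-12)/(1 + 2*(-12)**2) + (2102 - 166)/(654 - 9) = 2*(-12)/(1 + 2*144) + 1936/645 = 2*(-12)/(1 + 288) + 1936*(1/645) = 2*(-12)/289 + 1936/645 = 2*(-12)*(1/289) + 1936/645 = -24/289 + 1936/645 = 544024/186405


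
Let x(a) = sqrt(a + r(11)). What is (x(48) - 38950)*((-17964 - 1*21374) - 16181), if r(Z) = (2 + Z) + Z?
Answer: 2162465050 - 333114*sqrt(2) ≈ 2.1620e+9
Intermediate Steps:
r(Z) = 2 + 2*Z
x(a) = sqrt(24 + a) (x(a) = sqrt(a + (2 + 2*11)) = sqrt(a + (2 + 22)) = sqrt(a + 24) = sqrt(24 + a))
(x(48) - 38950)*((-17964 - 1*21374) - 16181) = (sqrt(24 + 48) - 38950)*((-17964 - 1*21374) - 16181) = (sqrt(72) - 38950)*((-17964 - 21374) - 16181) = (6*sqrt(2) - 38950)*(-39338 - 16181) = (-38950 + 6*sqrt(2))*(-55519) = 2162465050 - 333114*sqrt(2)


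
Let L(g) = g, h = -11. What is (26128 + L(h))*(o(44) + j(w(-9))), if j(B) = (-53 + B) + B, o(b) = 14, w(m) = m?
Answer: -1488669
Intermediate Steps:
j(B) = -53 + 2*B
(26128 + L(h))*(o(44) + j(w(-9))) = (26128 - 11)*(14 + (-53 + 2*(-9))) = 26117*(14 + (-53 - 18)) = 26117*(14 - 71) = 26117*(-57) = -1488669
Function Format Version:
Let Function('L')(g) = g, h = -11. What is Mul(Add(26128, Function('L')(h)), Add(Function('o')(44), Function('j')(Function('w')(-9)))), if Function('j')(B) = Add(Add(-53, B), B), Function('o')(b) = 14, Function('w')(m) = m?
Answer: -1488669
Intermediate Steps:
Function('j')(B) = Add(-53, Mul(2, B))
Mul(Add(26128, Function('L')(h)), Add(Function('o')(44), Function('j')(Function('w')(-9)))) = Mul(Add(26128, -11), Add(14, Add(-53, Mul(2, -9)))) = Mul(26117, Add(14, Add(-53, -18))) = Mul(26117, Add(14, -71)) = Mul(26117, -57) = -1488669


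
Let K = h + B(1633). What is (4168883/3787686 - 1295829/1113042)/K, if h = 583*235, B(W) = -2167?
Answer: -1595544581/3383674213251717 ≈ -4.7154e-7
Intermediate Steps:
h = 137005
K = 134838 (K = 137005 - 2167 = 134838)
(4168883/3787686 - 1295829/1113042)/K = (4168883/3787686 - 1295829/1113042)/134838 = (4168883*(1/3787686) - 1295829*1/1113042)*(1/134838) = (4168883/3787686 - 431943/371014)*(1/134838) = -3191089162/50188733343*1/134838 = -1595544581/3383674213251717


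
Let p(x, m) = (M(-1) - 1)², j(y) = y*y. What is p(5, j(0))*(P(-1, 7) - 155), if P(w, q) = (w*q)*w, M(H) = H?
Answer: -592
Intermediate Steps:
j(y) = y²
P(w, q) = q*w² (P(w, q) = (q*w)*w = q*w²)
p(x, m) = 4 (p(x, m) = (-1 - 1)² = (-2)² = 4)
p(5, j(0))*(P(-1, 7) - 155) = 4*(7*(-1)² - 155) = 4*(7*1 - 155) = 4*(7 - 155) = 4*(-148) = -592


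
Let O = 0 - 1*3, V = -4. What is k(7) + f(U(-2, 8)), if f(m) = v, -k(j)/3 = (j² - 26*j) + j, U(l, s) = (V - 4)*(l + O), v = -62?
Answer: 316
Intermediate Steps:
O = -3 (O = 0 - 3 = -3)
U(l, s) = 24 - 8*l (U(l, s) = (-4 - 4)*(l - 3) = -8*(-3 + l) = 24 - 8*l)
k(j) = -3*j² + 75*j (k(j) = -3*((j² - 26*j) + j) = -3*(j² - 25*j) = -3*j² + 75*j)
f(m) = -62
k(7) + f(U(-2, 8)) = 3*7*(25 - 1*7) - 62 = 3*7*(25 - 7) - 62 = 3*7*18 - 62 = 378 - 62 = 316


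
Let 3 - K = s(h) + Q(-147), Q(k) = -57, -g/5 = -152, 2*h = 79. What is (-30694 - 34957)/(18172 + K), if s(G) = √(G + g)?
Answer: -2393898064/664810049 - 65651*√3198/664810049 ≈ -3.6065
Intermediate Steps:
h = 79/2 (h = (½)*79 = 79/2 ≈ 39.500)
g = 760 (g = -5*(-152) = 760)
s(G) = √(760 + G) (s(G) = √(G + 760) = √(760 + G))
K = 60 - √3198/2 (K = 3 - (√(760 + 79/2) - 57) = 3 - (√(1599/2) - 57) = 3 - (√3198/2 - 57) = 3 - (-57 + √3198/2) = 3 + (57 - √3198/2) = 60 - √3198/2 ≈ 31.725)
(-30694 - 34957)/(18172 + K) = (-30694 - 34957)/(18172 + (60 - √3198/2)) = -65651/(18232 - √3198/2)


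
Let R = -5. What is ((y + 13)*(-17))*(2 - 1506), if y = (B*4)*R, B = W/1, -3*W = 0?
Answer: 332384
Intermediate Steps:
W = 0 (W = -⅓*0 = 0)
B = 0 (B = 0/1 = 0*1 = 0)
y = 0 (y = (0*4)*(-5) = 0*(-5) = 0)
((y + 13)*(-17))*(2 - 1506) = ((0 + 13)*(-17))*(2 - 1506) = (13*(-17))*(-1504) = -221*(-1504) = 332384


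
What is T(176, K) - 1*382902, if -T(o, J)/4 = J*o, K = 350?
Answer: -629302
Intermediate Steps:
T(o, J) = -4*J*o
T(176, K) - 1*382902 = -4*350*176 - 1*382902 = -246400 - 382902 = -629302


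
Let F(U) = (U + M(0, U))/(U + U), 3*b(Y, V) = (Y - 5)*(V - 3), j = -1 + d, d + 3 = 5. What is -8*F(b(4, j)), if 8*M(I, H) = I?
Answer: -4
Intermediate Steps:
d = 2 (d = -3 + 5 = 2)
M(I, H) = I/8
j = 1 (j = -1 + 2 = 1)
b(Y, V) = (-5 + Y)*(-3 + V)/3 (b(Y, V) = ((Y - 5)*(V - 3))/3 = ((-5 + Y)*(-3 + V))/3 = (-5 + Y)*(-3 + V)/3)
F(U) = ½ (F(U) = (U + (⅛)*0)/(U + U) = (U + 0)/((2*U)) = U*(1/(2*U)) = ½)
-8*F(b(4, j)) = -8*½ = -4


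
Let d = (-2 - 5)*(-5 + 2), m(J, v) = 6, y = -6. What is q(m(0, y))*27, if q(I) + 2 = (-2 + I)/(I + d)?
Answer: -50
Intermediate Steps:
d = 21 (d = -7*(-3) = 21)
q(I) = -2 + (-2 + I)/(21 + I) (q(I) = -2 + (-2 + I)/(I + 21) = -2 + (-2 + I)/(21 + I))
q(m(0, y))*27 = ((-44 - 1*6)/(21 + 6))*27 = ((-44 - 6)/27)*27 = ((1/27)*(-50))*27 = -50/27*27 = -50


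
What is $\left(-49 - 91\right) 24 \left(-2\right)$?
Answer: $6720$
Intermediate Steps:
$\left(-49 - 91\right) 24 \left(-2\right) = \left(-140\right) \left(-48\right) = 6720$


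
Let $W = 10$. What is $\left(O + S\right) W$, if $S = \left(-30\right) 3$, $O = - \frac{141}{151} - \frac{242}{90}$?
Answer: $- \frac{1272332}{1359} \approx -936.23$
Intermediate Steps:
$O = - \frac{24616}{6795}$ ($O = \left(-141\right) \frac{1}{151} - \frac{121}{45} = - \frac{141}{151} - \frac{121}{45} = - \frac{24616}{6795} \approx -3.6227$)
$S = -90$
$\left(O + S\right) W = \left(- \frac{24616}{6795} - 90\right) 10 = \left(- \frac{636166}{6795}\right) 10 = - \frac{1272332}{1359}$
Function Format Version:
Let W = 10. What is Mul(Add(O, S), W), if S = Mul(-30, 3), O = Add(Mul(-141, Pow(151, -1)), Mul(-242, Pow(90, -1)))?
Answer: Rational(-1272332, 1359) ≈ -936.23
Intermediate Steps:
O = Rational(-24616, 6795) (O = Add(Mul(-141, Rational(1, 151)), Mul(-242, Rational(1, 90))) = Add(Rational(-141, 151), Rational(-121, 45)) = Rational(-24616, 6795) ≈ -3.6227)
S = -90
Mul(Add(O, S), W) = Mul(Add(Rational(-24616, 6795), -90), 10) = Mul(Rational(-636166, 6795), 10) = Rational(-1272332, 1359)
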